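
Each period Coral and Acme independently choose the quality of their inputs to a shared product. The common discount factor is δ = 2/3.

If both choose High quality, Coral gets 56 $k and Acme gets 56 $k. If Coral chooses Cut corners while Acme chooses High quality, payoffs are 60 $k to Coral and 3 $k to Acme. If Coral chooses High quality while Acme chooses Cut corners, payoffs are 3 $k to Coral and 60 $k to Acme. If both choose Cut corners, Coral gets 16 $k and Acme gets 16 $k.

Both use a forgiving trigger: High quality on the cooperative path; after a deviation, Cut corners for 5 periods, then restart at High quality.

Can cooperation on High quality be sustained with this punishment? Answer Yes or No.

Yes

A one-shot deviation gives 60 now, then 16 for 5 periods, then back to 56.
Gain from deviating: (60−56) today; loss: (56−16) in each of the next 5 periods.
No-deviation condition: (56−16)(δ+…+δ^5) ≥ 60−56, i.e. δ+…+δ^5 ≥ 1/10.
At δ = 2/3: δ+…+δ^5 = 1.7366 ≥ 0.1000.
So cooperation is sustainable.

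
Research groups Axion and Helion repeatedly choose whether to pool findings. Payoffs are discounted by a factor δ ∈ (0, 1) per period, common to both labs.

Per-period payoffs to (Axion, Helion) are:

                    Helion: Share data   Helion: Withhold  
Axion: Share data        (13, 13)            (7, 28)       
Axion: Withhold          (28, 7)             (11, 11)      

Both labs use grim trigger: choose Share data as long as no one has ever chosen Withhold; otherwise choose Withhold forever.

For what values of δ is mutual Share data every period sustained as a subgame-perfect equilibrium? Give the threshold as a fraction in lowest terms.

15/17

Under grim trigger the critical discount factor is (T−C)/(T−P) with T = 28, C = 13, P = 11.
δ* = (28−13)/(28−11) = 15/17.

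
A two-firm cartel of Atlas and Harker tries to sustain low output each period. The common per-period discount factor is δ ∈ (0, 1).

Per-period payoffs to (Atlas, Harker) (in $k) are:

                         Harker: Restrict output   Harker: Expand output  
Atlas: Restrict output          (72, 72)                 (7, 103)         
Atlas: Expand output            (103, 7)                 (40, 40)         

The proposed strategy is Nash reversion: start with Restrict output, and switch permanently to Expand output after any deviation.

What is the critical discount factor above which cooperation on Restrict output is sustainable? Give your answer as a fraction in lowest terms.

72/(1−δ) ≥ 103 + 40δ/(1−δ)
72 ≥ 103 − 63δ
δ ≥ 31/63.

31/63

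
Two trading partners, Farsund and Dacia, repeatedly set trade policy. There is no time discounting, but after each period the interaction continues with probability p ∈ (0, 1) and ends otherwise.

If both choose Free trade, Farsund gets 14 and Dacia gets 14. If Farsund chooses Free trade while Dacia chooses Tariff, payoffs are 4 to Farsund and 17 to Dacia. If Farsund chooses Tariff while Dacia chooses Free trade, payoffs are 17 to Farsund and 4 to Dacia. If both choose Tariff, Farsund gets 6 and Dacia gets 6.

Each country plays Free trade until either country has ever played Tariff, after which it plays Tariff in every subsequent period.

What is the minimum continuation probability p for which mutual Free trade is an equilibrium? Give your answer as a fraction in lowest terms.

3/11

Expected cooperation value is 14 + p·14 + p²·14 + … = 14/(1−p); deviation gives 17 + p·6/(1−p).
14 ≥ 17(1−p) + 6p ⇒ 11p ≥ 3 ⇒ p ≥ 3/11.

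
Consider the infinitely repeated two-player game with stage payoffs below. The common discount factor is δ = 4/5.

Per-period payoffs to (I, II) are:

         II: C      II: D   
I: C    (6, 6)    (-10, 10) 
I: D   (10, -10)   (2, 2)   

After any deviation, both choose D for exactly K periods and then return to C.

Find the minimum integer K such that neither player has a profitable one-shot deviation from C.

2

No profitable deviation requires (6−2)(δ+…+δ^K) ≥ 10−6, i.e. δ+…+δ^K ≥ 1 ≈ 1.0000.
With δ = 4/5, the partial sums are K=1: 0.8000, K=2: 1.4400.
K = 2 is the first length at which the sum reaches 1.0000.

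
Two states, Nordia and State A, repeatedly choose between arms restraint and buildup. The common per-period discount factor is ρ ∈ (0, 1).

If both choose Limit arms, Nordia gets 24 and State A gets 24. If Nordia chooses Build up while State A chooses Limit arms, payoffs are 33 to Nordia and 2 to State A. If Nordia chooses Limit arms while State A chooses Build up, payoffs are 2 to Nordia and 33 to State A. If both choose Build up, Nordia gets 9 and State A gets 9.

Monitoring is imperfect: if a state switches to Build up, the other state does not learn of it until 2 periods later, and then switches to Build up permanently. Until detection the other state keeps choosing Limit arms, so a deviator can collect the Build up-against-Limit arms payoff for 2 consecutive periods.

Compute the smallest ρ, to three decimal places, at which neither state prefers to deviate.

0.612

A deviator earns 33 for 2 periods, then 9 forever; cooperating earns 24 forever. Multiplying the IC by (1−ρ):
24 ≥ 33(1−ρ^2) + 9ρ^2, so 24·ρ^2 ≥ 9 and ρ^2 ≥ 3/8.
ρ ≥ (3/8)^(1/2) ≈ 0.612.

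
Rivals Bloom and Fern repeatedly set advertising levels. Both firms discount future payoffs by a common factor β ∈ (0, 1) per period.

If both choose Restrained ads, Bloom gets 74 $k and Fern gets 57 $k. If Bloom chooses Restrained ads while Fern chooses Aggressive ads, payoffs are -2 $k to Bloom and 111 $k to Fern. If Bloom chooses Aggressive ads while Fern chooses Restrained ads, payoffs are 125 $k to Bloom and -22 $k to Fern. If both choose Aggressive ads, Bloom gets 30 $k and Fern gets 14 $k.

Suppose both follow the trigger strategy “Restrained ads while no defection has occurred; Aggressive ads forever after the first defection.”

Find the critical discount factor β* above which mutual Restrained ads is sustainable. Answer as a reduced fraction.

Bloom's threshold: (125−74)/(125−30) = 51/95.
Fern's threshold: (111−57)/(111−14) = 54/97.
51/95 < 54/97, so Fern binds and β* = 54/97.

54/97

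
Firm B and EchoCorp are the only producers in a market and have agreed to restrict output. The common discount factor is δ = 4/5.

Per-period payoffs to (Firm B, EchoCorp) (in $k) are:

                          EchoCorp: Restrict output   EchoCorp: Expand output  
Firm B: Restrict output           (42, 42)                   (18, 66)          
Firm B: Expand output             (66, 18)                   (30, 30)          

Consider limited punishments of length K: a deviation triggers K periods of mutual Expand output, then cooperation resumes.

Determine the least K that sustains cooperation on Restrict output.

4

IC: δ(1−δ^K)/(1−δ) ≥ (66−42)/(42−30) = 2.
With δ = 4/5: need 1 − δ^K ≥ 2·(1−4/5)/(4/5), i.e. δ^K ≤ 0.5000.
Since (4/5)^3 = 0.5120 and (4/5)^4 = 0.4096, the smallest such K is 4.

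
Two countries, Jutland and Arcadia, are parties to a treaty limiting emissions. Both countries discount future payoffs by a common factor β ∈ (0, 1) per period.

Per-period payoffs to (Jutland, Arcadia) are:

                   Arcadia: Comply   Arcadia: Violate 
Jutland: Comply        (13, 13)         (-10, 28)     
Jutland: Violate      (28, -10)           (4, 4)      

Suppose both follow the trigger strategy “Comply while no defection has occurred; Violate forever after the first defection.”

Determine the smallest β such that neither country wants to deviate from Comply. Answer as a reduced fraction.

5/8

One-period gain from deviating is 28 − 13 = 15. The loss is 13 − 4 = 9 in every subsequent period, with present value 9·β/(1−β).
Deviation is unprofitable when 9·β/(1−β) ≥ 15, i.e. β/(1−β) ≥ 5/3.
Equivalently β ≥ 15/(15+9) = 5/8.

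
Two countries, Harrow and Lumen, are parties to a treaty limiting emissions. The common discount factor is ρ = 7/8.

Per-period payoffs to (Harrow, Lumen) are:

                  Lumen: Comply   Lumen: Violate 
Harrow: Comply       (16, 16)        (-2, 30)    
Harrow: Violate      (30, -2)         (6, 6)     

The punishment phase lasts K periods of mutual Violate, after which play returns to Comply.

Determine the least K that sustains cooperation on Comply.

IC: ρ(1−ρ^K)/(1−ρ) ≥ (30−16)/(16−6) = 7/5.
With ρ = 7/8: need 1 − ρ^K ≥ 7/5·(1−7/8)/(7/8), i.e. ρ^K ≤ 0.8000.
Since (7/8)^1 = 0.8750 and (7/8)^2 = 0.7656, the smallest such K is 2.

2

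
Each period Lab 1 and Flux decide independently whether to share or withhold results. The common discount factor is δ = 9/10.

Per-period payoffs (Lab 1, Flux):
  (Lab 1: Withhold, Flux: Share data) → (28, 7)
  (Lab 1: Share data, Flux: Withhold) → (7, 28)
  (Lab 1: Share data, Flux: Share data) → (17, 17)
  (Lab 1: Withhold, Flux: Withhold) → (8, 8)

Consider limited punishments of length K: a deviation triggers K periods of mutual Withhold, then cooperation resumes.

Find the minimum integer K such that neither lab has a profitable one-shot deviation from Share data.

2

No profitable deviation requires (17−8)(δ+…+δ^K) ≥ 28−17, i.e. δ+…+δ^K ≥ 11/9 ≈ 1.2222.
With δ = 9/10, the partial sums are K=1: 0.9000, K=2: 1.7100.
K = 2 is the first length at which the sum reaches 1.2222.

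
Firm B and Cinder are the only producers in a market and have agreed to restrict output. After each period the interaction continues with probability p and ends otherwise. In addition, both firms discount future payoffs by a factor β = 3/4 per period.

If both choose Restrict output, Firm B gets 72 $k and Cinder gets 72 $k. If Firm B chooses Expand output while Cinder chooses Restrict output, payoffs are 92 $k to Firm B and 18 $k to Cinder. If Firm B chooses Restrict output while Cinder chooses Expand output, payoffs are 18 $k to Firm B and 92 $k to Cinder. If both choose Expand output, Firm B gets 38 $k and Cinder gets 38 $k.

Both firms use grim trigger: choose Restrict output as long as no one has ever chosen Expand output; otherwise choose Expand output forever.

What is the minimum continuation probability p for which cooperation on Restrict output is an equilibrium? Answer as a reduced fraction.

40/81

Expected continuation weight on next period's payoff is β·p = 3/4·p, which plays the role of the discount factor.
Cooperation requires 3/4·p ≥ (92−72)/(92−38) = 10/27, hence p ≥ 40/81.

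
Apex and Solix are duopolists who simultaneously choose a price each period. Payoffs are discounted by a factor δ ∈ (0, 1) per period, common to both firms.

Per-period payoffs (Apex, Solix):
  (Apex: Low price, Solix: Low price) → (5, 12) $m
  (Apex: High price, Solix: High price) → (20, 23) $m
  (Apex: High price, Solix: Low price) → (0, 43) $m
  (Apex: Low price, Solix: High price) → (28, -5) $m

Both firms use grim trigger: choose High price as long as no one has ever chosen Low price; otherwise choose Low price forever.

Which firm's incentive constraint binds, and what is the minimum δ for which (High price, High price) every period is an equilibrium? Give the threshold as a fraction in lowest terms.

Solix; δ ≥ 20/31

For Apex: deviation gain 28−20 = 8, per-period punishment loss 20−5 = 15. IC gives δ ≥ 8/23.
For Solix: gain 20, loss 11 per period, so δ ≥ 20/31.
The tighter constraint is Solix's, so cooperation needs δ ≥ 20/31.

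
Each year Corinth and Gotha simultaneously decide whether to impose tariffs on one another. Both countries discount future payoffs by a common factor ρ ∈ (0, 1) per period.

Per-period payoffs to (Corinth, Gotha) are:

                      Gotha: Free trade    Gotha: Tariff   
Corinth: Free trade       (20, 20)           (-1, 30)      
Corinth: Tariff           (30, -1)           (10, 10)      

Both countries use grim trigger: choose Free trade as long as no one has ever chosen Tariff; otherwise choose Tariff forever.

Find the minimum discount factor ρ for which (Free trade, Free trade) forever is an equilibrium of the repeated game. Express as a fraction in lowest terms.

1/2

Under grim trigger the critical discount factor is (T−C)/(T−P) with T = 30, C = 20, P = 10.
ρ* = (30−20)/(30−10) = 10/20 = 1/2.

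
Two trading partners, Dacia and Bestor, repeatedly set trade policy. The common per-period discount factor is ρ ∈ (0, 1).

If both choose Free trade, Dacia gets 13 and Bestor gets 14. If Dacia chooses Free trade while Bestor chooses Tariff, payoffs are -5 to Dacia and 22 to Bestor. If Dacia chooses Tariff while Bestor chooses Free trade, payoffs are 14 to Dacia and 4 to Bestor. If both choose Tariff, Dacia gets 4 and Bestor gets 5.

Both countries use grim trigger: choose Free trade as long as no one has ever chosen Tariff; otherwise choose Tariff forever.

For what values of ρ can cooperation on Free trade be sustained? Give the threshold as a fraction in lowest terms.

Dacia's threshold: (14−13)/(14−4) = 1/10.
Bestor's threshold: (22−14)/(22−5) = 8/17.
1/10 < 8/17, so Bestor binds and ρ* = 8/17.

8/17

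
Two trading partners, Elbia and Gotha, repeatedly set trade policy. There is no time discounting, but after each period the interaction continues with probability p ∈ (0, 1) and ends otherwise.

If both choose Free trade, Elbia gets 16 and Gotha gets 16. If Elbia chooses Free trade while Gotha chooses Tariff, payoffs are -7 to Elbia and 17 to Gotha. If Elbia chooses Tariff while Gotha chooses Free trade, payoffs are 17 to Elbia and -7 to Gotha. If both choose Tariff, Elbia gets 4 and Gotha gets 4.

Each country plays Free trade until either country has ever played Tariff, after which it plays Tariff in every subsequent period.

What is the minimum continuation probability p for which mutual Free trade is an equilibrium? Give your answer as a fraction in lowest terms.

1/13

Expected cooperation value is 16 + p·16 + p²·16 + … = 16/(1−p); deviation gives 17 + p·4/(1−p).
16 ≥ 17(1−p) + 4p ⇒ 13p ≥ 1 ⇒ p ≥ 1/13.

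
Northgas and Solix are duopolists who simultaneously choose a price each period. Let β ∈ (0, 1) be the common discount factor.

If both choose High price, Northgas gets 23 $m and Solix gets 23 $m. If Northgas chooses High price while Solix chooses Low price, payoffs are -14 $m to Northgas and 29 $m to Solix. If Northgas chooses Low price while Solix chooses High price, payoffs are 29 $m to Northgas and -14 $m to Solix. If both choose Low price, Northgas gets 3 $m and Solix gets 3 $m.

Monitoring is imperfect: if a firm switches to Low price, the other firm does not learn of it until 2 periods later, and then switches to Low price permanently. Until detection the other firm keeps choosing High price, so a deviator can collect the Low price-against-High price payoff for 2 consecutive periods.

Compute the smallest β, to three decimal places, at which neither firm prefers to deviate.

0.480

The best deviation is to choose Low price for all 2 undetected periods, earning 29 each, then 3 forever once detected.
Deviation value: 29(1−β^2)/(1−β) + 3β^2/(1−β); cooperation value: 23/(1−β).
IC: 23 ≥ 29(1−β^2) + 3β^2 = 29 − 26β^2.
So β^2 ≥ 6/26 = 3/13, giving β ≥ (3/13)^(1/2) ≈ 0.480.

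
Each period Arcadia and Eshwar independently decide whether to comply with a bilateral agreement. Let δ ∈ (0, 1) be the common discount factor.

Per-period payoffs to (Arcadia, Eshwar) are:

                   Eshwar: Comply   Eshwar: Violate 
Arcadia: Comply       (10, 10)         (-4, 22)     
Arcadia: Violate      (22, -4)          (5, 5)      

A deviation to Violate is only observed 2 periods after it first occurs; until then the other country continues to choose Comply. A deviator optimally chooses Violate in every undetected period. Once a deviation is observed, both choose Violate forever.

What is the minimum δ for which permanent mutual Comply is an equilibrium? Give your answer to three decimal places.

0.840

A deviator earns 22 for 2 periods, then 5 forever; cooperating earns 10 forever. Multiplying the IC by (1−δ):
10 ≥ 22(1−δ^2) + 5δ^2, so 17·δ^2 ≥ 12 and δ^2 ≥ 12/17.
δ ≥ (12/17)^(1/2) ≈ 0.840.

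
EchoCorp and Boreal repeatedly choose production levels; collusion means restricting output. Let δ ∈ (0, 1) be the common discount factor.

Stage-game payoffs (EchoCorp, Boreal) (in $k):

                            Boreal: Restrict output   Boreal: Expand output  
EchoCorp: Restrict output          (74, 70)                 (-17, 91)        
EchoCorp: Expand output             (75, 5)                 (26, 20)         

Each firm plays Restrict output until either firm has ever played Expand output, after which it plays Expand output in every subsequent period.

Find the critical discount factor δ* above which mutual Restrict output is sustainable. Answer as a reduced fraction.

21/71

EchoCorp: cooperation gives 74 each period; deviation gives 75 once then 26 forever.
  74/(1−δ) ≥ 75 + 26δ/(1−δ) ⇒ δ ≥ 1/49.
Boreal: cooperation gives 70 each period; deviation gives 91 once then 20 forever.
  δ ≥ 21/71.
Both must hold, so the binding constraint is Boreal's: δ ≥ 21/71.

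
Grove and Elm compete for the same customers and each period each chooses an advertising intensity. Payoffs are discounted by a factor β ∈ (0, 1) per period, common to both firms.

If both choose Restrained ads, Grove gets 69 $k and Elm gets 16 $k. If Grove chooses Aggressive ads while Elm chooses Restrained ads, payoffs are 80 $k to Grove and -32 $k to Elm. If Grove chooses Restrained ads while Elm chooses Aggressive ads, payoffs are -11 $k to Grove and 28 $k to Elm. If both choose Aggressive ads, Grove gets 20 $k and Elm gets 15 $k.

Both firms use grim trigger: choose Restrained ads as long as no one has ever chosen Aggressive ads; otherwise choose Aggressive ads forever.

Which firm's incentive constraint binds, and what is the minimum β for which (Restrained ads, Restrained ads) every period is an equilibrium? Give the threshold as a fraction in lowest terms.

Grove's threshold: (80−69)/(80−20) = 11/60.
Elm's threshold: (28−16)/(28−15) = 12/13.
11/60 < 12/13, so Elm binds and β* = 12/13.

Elm; β ≥ 12/13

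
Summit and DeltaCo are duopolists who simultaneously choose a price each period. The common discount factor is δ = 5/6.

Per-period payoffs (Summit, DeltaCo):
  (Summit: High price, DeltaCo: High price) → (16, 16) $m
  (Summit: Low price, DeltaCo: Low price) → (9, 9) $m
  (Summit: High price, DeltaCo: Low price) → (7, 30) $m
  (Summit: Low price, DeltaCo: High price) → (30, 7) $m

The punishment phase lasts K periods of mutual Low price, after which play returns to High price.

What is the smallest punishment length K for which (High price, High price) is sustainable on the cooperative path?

3

No profitable deviation requires (16−9)(δ+…+δ^K) ≥ 30−16, i.e. δ+…+δ^K ≥ 2 ≈ 2.0000.
With δ = 5/6, the partial sums are K=1: 0.8333, K=2: 1.5278, K=3: 2.1065.
K = 3 is the first length at which the sum reaches 2.0000.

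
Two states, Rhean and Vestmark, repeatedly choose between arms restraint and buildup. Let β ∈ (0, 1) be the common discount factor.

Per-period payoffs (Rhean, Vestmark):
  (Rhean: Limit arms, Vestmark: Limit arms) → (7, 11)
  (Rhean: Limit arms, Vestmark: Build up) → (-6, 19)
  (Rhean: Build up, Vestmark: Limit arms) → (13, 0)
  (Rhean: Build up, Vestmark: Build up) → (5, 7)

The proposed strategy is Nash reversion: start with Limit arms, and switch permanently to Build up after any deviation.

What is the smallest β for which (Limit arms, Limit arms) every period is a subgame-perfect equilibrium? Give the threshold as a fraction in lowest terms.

For Rhean: deviation gain 13−7 = 6, per-period punishment loss 7−5 = 2. IC gives β ≥ 6/8 = 3/4.
For Vestmark: gain 8, loss 4 per period, so β ≥ 8/12 = 2/3.
The tighter constraint is Rhean's, so cooperation needs β ≥ 3/4.

3/4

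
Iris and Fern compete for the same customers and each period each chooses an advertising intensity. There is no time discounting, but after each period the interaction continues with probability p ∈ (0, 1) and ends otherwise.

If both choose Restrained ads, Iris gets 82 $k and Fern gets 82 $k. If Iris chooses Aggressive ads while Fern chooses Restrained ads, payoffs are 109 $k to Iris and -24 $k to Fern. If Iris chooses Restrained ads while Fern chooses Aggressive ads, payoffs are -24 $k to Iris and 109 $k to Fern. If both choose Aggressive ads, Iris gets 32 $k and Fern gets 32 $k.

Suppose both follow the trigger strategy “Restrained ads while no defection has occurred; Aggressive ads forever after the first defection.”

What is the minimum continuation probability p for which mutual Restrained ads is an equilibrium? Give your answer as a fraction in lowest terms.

With no time discounting, the continuation probability p plays the role of the discount factor.
Grim-trigger IC: 82/(1−p) ≥ 109 + 32p/(1−p) ⇒ p ≥ (109−82)/(109−32) = 27/77.

27/77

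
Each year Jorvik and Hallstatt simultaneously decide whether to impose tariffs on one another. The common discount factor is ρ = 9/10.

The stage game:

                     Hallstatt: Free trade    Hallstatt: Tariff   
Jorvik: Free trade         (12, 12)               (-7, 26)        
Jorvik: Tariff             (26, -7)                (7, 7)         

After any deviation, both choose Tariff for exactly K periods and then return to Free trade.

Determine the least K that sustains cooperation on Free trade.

Need Σ_{k=1}^{K} ρ^k ≥ (26−12)/(12−7) = 2.8000 at ρ = 9/10.
At K = 3 the sum is 2.4390 < 2.8000; at K = 4 it is 3.0951 ≥ 2.8000.
So the minimum punishment length is K = 4.

4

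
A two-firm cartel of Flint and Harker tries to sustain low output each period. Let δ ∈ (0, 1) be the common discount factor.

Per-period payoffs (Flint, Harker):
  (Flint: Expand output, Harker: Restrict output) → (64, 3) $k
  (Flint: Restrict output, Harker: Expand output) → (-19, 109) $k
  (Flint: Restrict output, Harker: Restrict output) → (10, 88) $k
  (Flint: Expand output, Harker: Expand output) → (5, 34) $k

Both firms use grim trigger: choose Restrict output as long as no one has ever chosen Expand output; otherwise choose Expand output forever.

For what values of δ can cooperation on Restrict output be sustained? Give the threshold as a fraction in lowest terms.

54/59

Flint's threshold: (64−10)/(64−5) = 54/59.
Harker's threshold: (109−88)/(109−34) = 7/25.
54/59 > 7/25, so Flint binds and δ* = 54/59.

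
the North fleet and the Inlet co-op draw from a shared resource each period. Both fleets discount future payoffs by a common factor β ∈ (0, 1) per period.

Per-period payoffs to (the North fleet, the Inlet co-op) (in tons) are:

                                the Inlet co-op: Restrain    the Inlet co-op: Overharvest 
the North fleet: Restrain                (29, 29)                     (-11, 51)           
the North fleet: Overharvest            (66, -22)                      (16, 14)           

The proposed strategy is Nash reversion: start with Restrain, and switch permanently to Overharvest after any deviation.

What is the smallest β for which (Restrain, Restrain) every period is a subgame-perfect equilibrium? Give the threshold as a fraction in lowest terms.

37/50

the North fleet's threshold: (66−29)/(66−16) = 37/50.
the Inlet co-op's threshold: (51−29)/(51−14) = 22/37.
37/50 > 22/37, so the North fleet binds and β* = 37/50.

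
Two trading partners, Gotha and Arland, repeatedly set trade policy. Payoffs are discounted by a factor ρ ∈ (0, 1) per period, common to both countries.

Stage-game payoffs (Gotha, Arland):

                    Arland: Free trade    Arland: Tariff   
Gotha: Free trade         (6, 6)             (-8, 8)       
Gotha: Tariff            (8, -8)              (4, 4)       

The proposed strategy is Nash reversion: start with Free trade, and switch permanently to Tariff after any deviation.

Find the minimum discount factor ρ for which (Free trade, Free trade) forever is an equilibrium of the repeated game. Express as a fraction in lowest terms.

1/2

One-period gain from deviating is 8 − 6 = 2. The loss is 6 − 4 = 2 in every subsequent period, with present value 2·ρ/(1−ρ).
Deviation is unprofitable when 2·ρ/(1−ρ) ≥ 2, i.e. ρ/(1−ρ) ≥ 1.
Equivalently ρ ≥ 2/(2+2) = 1/2.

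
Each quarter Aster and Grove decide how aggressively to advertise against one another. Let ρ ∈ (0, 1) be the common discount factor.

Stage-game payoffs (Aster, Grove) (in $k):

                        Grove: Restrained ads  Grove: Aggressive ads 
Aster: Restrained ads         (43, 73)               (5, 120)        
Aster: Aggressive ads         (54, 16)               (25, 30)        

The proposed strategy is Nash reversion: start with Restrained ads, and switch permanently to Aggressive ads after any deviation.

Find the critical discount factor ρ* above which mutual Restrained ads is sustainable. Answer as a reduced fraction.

For Aster: deviation gain 54−43 = 11, per-period punishment loss 43−25 = 18. IC gives ρ ≥ 11/29.
For Grove: gain 47, loss 43 per period, so ρ ≥ 47/90.
The tighter constraint is Grove's, so cooperation needs ρ ≥ 47/90.

47/90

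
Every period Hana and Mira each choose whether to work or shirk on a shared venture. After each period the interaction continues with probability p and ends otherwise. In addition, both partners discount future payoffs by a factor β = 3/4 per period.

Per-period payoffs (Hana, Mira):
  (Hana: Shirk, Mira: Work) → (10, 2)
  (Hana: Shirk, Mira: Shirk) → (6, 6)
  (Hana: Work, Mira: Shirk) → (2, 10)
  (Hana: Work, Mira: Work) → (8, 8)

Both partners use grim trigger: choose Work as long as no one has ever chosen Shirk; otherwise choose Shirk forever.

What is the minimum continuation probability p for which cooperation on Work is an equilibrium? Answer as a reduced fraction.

2/3

With continuation probability p and discount β, the effective per-period discount factor is βp.
Grim-trigger IC: βp ≥ (10−8)/(10−6) = 1/2.
So p ≥ (1/2)/(3/4) = 2/3.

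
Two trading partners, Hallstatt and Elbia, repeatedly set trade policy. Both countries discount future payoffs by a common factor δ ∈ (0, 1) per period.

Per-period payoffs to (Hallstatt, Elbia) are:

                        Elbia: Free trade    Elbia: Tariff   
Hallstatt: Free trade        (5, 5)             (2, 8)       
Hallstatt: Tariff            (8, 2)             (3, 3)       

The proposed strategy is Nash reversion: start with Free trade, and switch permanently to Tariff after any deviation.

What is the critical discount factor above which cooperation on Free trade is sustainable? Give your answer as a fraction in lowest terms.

3/5

Cooperation forever yields 5 each period: 5/(1−δ).
Deviating yields 8 once, then 3 forever: 8 + 3δ/(1−δ).
No profitable deviation requires 5/(1−δ) ≥ 8 + 3δ/(1−δ).
Multiplying by (1−δ): 5 ≥ 8(1−δ) + 3δ = 8 − 5δ.
So 5δ ≥ 3, i.e. δ ≥ 3/5.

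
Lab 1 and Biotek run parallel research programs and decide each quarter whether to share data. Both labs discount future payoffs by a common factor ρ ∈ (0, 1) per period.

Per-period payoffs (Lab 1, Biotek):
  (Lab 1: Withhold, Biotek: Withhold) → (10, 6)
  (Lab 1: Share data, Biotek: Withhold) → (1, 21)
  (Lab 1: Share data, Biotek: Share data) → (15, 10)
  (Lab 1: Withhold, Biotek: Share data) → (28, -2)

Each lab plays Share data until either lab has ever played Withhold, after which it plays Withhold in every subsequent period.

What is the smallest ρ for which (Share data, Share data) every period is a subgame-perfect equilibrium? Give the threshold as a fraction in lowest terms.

Lab 1: cooperation gives 15 each period; deviation gives 28 once then 10 forever.
  15/(1−ρ) ≥ 28 + 10ρ/(1−ρ) ⇒ ρ ≥ 13/18.
Biotek: cooperation gives 10 each period; deviation gives 21 once then 6 forever.
  ρ ≥ 11/15.
Both must hold, so the binding constraint is Biotek's: ρ ≥ 11/15.

11/15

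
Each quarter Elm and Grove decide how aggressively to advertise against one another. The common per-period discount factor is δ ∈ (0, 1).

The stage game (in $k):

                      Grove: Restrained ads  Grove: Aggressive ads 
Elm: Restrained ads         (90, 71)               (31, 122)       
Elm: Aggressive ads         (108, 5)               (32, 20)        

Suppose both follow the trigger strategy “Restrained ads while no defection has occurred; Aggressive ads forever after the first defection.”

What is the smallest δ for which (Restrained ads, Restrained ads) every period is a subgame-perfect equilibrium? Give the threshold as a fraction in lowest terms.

1/2

Elm: cooperation gives 90 each period; deviation gives 108 once then 32 forever.
  90/(1−δ) ≥ 108 + 32δ/(1−δ) ⇒ δ ≥ 18/76 = 9/38.
Grove: cooperation gives 71 each period; deviation gives 122 once then 20 forever.
  δ ≥ 51/102 = 1/2.
Both must hold, so the binding constraint is Grove's: δ ≥ 1/2.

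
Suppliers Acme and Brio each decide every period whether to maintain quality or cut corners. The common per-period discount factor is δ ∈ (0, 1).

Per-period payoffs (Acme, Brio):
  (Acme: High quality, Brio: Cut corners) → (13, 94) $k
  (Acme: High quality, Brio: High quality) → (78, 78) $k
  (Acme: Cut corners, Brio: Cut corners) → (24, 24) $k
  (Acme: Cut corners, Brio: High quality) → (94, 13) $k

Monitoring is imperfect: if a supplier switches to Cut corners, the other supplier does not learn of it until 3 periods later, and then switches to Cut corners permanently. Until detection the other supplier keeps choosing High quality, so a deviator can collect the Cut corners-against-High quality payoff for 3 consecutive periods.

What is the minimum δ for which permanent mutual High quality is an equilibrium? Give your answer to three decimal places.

0.611

The best deviation is to choose Cut corners for all 3 undetected periods, earning 94 each, then 24 forever once detected.
Deviation value: 94(1−δ^3)/(1−δ) + 24δ^3/(1−δ); cooperation value: 78/(1−δ).
IC: 78 ≥ 94(1−δ^3) + 24δ^3 = 94 − 70δ^3.
So δ^3 ≥ 16/70 = 8/35, giving δ ≥ (8/35)^(1/3) ≈ 0.611.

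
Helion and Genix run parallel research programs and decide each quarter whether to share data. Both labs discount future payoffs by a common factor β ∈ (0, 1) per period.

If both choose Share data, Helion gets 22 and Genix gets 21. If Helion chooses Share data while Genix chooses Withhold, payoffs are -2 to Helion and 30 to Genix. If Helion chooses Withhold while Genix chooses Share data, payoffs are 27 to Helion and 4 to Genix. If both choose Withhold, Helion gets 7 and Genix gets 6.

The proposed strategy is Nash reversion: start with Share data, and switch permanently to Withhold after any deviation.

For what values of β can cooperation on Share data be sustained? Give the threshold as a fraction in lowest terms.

3/8

For Helion: deviation gain 27−22 = 5, per-period punishment loss 22−7 = 15. IC gives β ≥ 5/20 = 1/4.
For Genix: gain 9, loss 15 per period, so β ≥ 9/24 = 3/8.
The tighter constraint is Genix's, so cooperation needs β ≥ 3/8.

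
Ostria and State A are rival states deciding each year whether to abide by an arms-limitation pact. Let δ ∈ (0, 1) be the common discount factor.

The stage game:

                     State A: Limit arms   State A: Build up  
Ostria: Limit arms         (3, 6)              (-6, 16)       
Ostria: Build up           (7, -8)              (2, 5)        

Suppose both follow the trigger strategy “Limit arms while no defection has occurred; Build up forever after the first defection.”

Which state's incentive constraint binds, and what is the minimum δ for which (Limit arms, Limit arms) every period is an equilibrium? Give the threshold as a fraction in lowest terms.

State A; δ ≥ 10/11

Ostria's threshold: (7−3)/(7−2) = 4/5.
State A's threshold: (16−6)/(16−5) = 10/11.
4/5 < 10/11, so State A binds and δ* = 10/11.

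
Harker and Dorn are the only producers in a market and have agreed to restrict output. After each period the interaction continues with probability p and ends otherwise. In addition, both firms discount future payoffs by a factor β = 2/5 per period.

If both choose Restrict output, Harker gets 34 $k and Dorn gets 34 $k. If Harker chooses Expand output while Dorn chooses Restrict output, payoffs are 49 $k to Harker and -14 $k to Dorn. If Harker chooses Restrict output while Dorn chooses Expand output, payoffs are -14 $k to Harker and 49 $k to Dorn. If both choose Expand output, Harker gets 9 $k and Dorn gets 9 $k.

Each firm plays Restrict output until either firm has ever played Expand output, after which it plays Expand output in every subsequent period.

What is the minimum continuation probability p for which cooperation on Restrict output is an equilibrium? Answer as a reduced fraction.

With continuation probability p and discount β, the effective per-period discount factor is βp.
Grim-trigger IC: βp ≥ (49−34)/(49−9) = 3/8.
So p ≥ (3/8)/(2/5) = 15/16.

15/16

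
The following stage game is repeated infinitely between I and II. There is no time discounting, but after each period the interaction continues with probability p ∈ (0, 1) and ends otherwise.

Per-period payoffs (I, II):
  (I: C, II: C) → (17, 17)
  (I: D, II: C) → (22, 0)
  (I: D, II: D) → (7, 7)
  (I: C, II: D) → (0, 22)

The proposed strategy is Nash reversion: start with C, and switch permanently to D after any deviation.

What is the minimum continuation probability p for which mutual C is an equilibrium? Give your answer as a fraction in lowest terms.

1/3

Expected cooperation value is 17 + p·17 + p²·17 + … = 17/(1−p); deviation gives 22 + p·7/(1−p).
17 ≥ 22(1−p) + 7p ⇒ 15p ≥ 5 ⇒ p ≥ 5/15 = 1/3.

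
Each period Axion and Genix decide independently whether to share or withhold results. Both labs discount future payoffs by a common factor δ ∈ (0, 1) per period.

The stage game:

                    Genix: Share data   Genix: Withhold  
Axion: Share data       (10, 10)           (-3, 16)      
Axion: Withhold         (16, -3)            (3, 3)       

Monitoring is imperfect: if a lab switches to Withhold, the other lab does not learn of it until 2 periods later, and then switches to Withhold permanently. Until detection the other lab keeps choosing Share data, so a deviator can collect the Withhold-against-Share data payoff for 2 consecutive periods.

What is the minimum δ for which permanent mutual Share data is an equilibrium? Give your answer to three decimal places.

0.679

Deviating for the 2 undetected periods gains 16−10 = 6 per period over cooperation, then loses 10−3 = 7 per period forever once punishment starts.
Gain: 6(1 + δ + … + δ^1); loss: 7·δ^2/(1−δ).
No profitable deviation ⇔ 6(1−δ^2) ≤ 7·δ^2, i.e. δ^2 ≥ 6/(6+7) = 6/13.
Hence δ ≥ (6/13)^(1/2) ≈ 0.679.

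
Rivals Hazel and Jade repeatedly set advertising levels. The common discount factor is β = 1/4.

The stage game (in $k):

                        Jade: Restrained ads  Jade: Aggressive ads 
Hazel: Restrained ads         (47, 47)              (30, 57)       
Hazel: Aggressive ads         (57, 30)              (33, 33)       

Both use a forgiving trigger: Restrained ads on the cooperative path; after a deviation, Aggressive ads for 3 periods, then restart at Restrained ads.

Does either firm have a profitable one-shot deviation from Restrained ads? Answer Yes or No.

A one-shot deviation gives 57 now, then 33 for 3 periods, then back to 47.
Gain from deviating: (57−47) today; loss: (47−33) in each of the next 3 periods.
No-deviation condition: (47−33)(β+…+β^3) ≥ 57−47, i.e. β+…+β^3 ≥ 5/7.
At β = 1/4: β+…+β^3 = 0.3281 < 0.7143.
So cooperation is not sustainable.

Yes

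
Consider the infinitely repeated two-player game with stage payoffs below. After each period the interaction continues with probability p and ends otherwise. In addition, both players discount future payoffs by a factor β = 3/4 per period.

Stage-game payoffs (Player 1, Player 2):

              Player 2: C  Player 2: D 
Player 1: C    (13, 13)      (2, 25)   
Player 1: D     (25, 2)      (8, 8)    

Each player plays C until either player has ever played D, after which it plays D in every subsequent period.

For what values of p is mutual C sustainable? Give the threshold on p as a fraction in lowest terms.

Expected continuation weight on next period's payoff is β·p = 3/4·p, which plays the role of the discount factor.
Cooperation requires 3/4·p ≥ (25−13)/(25−8) = 12/17, hence p ≥ 16/17.

16/17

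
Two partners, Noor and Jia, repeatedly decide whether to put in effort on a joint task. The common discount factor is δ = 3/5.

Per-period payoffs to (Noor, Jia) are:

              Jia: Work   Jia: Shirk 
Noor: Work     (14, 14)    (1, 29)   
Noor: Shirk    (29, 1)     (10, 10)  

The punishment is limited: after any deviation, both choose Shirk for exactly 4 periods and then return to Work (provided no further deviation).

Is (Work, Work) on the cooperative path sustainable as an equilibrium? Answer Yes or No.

No

A one-shot deviation gives 29 now, then 10 for 4 periods, then back to 14.
Gain from deviating: (29−14) today; loss: (14−10) in each of the next 4 periods.
No-deviation condition: (14−10)(δ+…+δ^4) ≥ 29−14, i.e. δ+…+δ^4 ≥ 15/4.
At δ = 3/5: δ+…+δ^4 = 1.3056 < 3.7500.
So cooperation is not sustainable.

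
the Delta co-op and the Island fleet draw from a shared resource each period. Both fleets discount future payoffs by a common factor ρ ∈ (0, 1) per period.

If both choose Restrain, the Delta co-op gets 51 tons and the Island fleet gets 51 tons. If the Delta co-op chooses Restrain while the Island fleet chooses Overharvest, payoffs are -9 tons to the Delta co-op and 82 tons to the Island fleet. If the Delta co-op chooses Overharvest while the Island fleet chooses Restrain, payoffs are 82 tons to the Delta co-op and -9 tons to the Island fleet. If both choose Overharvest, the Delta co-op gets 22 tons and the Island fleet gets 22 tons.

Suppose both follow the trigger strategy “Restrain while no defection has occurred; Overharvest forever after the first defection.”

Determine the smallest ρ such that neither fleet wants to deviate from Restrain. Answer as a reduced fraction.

One-period gain from deviating is 82 − 51 = 31. The loss is 51 − 22 = 29 in every subsequent period, with present value 29·ρ/(1−ρ).
Deviation is unprofitable when 29·ρ/(1−ρ) ≥ 31, i.e. ρ/(1−ρ) ≥ 31/29.
Equivalently ρ ≥ 31/(31+29) = 31/60.

31/60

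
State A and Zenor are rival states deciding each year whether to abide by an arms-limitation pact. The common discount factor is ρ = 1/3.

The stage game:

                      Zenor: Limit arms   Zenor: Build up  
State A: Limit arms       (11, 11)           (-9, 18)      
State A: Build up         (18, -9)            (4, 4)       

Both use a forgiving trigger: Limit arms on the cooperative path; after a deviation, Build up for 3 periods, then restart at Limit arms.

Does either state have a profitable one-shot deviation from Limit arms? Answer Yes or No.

Yes

Comparing payoff streams over the 4 periods until play realigns: cooperate → 11(1+ρ+…+ρ^3); deviate → 18 + 4(ρ+…+ρ^3).
Cooperation is sustained iff (11−4)(ρ+…+ρ^3) ≥ 18−11.
ρ+…+ρ^3 = 1/3·(1−(1/3)^3)/(1−1/3) = 0.4815, and (18−11)/(11−4) = 1.0000.
0.4815 < 1.0000, so cooperation is not sustainable.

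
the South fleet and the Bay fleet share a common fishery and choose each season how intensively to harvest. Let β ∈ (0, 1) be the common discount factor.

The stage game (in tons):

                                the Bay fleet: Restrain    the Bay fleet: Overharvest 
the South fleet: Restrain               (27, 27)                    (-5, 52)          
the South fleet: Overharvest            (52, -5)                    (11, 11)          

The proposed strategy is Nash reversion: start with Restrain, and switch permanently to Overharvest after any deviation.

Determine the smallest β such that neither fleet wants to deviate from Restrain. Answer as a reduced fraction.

25/41

27/(1−β) ≥ 52 + 11β/(1−β)
27 ≥ 52 − 41β
β ≥ 25/41.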